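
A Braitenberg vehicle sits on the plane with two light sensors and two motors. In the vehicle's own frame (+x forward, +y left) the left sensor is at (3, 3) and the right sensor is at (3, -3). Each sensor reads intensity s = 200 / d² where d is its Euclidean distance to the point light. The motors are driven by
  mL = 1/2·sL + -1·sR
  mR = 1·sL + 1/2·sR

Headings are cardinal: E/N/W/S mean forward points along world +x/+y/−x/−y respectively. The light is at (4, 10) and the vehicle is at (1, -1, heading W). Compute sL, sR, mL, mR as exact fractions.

25/29 2 -91/58 54/29

left sensor world pos  = (-2, -4); dL² = 232
right sensor world pos = (-2, 2); dR² = 100
sL = 200/232 = 25/29
sR = 200/100 = 2
mL = 1/2·sL + -1·sR = -91/58
mR = 1·sL + 1/2·sR = 54/29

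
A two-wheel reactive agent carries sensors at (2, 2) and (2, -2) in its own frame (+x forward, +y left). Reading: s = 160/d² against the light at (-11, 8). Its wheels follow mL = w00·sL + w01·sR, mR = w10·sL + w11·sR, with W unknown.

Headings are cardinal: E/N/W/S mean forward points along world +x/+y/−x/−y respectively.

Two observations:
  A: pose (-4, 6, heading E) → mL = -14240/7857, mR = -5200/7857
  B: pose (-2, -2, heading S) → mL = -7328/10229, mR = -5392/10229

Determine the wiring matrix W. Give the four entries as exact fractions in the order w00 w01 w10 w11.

-1/2 -1/2 1/2 -1

obs A: pose=(-4,6,E) → sL=160/81, sR=160/97, mL=-14240/7857, mR=-5200/7857
obs B: pose=(-2,-2,S) → sL=32/53, sR=160/193, mL=-7328/10229, mR=-5392/10229
sensor matrix S = [[160/81, 160/97], [32/53, 160/193]]; det S = 51568640/80369253
solve [mL_A; mL_B] = S·[w00; w01] and [mR_A; mR_B] = S·[w10; w11]:
  w00 = -1/2, w01 = -1/2, w10 = 1/2, w11 = -1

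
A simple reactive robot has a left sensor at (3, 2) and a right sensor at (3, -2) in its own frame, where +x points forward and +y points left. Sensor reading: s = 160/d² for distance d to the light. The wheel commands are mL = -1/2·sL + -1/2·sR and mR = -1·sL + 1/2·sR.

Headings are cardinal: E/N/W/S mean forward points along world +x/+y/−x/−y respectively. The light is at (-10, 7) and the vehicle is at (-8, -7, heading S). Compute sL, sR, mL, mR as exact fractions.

left sensor world pos  = (-6, -10); dL² = 305
right sensor world pos = (-10, -10); dR² = 289
sL = 160/305 = 32/61
sR = 160/289 = 160/289
mL = -1/2·sL + -1/2·sR = -9504/17629
mR = -1·sL + 1/2·sR = -4368/17629

32/61 160/289 -9504/17629 -4368/17629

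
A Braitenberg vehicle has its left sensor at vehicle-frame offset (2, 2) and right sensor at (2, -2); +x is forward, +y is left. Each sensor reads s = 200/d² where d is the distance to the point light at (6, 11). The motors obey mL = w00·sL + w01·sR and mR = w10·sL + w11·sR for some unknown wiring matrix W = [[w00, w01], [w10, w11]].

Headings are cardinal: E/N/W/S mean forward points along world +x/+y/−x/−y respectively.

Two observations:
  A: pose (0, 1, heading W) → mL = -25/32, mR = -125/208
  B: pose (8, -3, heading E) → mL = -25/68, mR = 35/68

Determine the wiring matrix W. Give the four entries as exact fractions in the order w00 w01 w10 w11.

0 -1/2 1 -1

obs A: pose=(0,1,W) → sL=25/26, sR=25/16, mL=-25/32, mR=-125/208
obs B: pose=(8,-3,E) → sL=5/4, sR=25/34, mL=-25/68, mR=35/68
sensor matrix S = [[25/26, 25/16], [5/4, 25/34]]; det S = -17625/14144
solve [mL_A; mL_B] = S·[w00; w01] and [mR_A; mR_B] = S·[w10; w11]:
  w00 = 0, w01 = -1/2, w10 = 1, w11 = -1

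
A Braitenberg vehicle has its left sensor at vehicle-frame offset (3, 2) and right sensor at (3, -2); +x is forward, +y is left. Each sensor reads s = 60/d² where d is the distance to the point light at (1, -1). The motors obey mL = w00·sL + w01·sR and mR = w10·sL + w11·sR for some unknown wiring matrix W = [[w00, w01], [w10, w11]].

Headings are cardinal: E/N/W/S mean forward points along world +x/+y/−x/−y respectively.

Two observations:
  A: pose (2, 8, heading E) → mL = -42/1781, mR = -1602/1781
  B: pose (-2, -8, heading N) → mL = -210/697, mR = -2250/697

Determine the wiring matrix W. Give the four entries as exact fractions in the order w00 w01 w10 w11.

1 -1/2 -1 -1/2

obs A: pose=(2,8,E) → sL=60/137, sR=12/13, mL=-42/1781, mR=-1602/1781
obs B: pose=(-2,-8,N) → sL=60/41, sR=60/17, mL=-210/697, mR=-2250/697
sensor matrix S = [[60/137, 12/13], [60/41, 60/17]]; det S = 241920/1241357
solve [mL_A; mL_B] = S·[w00; w01] and [mR_A; mR_B] = S·[w10; w11]:
  w00 = 1, w01 = -1/2, w10 = -1, w11 = -1/2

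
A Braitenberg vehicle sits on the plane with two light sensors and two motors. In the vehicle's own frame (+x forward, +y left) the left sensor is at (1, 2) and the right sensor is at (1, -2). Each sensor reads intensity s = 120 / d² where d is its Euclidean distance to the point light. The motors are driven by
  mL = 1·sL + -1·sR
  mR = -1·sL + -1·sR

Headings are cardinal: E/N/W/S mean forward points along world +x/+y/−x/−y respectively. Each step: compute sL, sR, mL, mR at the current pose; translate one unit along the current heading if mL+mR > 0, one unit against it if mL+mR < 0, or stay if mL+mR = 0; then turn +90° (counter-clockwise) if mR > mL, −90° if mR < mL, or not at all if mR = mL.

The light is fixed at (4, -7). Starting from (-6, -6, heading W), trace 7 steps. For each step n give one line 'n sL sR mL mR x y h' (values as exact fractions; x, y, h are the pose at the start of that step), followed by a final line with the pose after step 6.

0 60/61 12/13 48/793 -1512/793 -6 -6 W
1 24/25 120/53 -1728/1325 -4272/1325 -5 -6 N
2 30/17 30/17 0 -60/17 -5 -7 E
3 24/13 24/29 384/377 -1008/377 -6 -7 S
4 60/61 12/13 48/793 -1512/793 -6 -6 W
5 24/25 120/53 -1728/1325 -4272/1325 -5 -6 N
6 30/17 30/17 0 -60/17 -5 -7 E
final -6 -7 S

n=0: pose=(-6,-6,W); sL=60/61, sR=12/13; mL=48/793, mR=-1512/793; mL+mR=-24/13 → advance -1; mR−mL=-120/61 → turn -1·90°
n=1: pose=(-5,-6,N); sL=24/25, sR=120/53; mL=-1728/1325, mR=-4272/1325; mL+mR=-240/53 → advance -1; mR−mL=-48/25 → turn -1·90°
n=2: pose=(-5,-7,E); sL=30/17, sR=30/17; mL=0, mR=-60/17; mL+mR=-60/17 → advance -1; mR−mL=-60/17 → turn -1·90°
n=3: pose=(-6,-7,S); sL=24/13, sR=24/29; mL=384/377, mR=-1008/377; mL+mR=-48/29 → advance -1; mR−mL=-48/13 → turn -1·90°
n=4: pose=(-6,-6,W); sL=60/61, sR=12/13; mL=48/793, mR=-1512/793; mL+mR=-24/13 → advance -1; mR−mL=-120/61 → turn -1·90°
n=5: pose=(-5,-6,N); sL=24/25, sR=120/53; mL=-1728/1325, mR=-4272/1325; mL+mR=-240/53 → advance -1; mR−mL=-48/25 → turn -1·90°
n=6: pose=(-5,-7,E); sL=30/17, sR=30/17; mL=0, mR=-60/17; mL+mR=-60/17 → advance -1; mR−mL=-60/17 → turn -1·90°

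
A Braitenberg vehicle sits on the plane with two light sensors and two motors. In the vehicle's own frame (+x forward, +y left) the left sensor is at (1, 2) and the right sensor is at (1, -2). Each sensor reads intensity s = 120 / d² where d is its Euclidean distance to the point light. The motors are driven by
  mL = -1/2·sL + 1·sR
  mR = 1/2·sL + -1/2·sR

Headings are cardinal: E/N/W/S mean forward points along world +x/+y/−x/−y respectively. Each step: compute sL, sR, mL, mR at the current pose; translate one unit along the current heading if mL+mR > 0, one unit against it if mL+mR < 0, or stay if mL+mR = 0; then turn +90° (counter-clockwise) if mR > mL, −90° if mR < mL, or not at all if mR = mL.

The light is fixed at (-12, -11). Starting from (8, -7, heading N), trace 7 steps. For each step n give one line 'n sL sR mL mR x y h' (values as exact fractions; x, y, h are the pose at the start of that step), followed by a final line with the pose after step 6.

n=0: pose=(8,-7,N); sL=120/349, sR=120/509; mL=11340/177641, mR=9600/177641; mL+mR=60/509 → advance +1; mR−mL=-1740/177641 → turn -1·90°
n=1: pose=(8,-6,E); sL=12/49, sR=4/15; mL=106/735, mR=-8/735; mL+mR=2/15 → advance +1; mR−mL=-38/245 → turn -1·90°
n=2: pose=(9,-6,S); sL=24/109, sR=120/377; mL=8556/41093, mR=-2016/41093; mL+mR=60/377 → advance +1; mR−mL=-10572/41093 → turn -1·90°
n=3: pose=(9,-7,W); sL=30/101, sR=30/109; mL=1395/11009, mR=120/11009; mL+mR=15/109 → advance +1; mR−mL=-1275/11009 → turn -1·90°
n=4: pose=(8,-7,N); sL=120/349, sR=120/509; mL=11340/177641, mR=9600/177641; mL+mR=60/509 → advance +1; mR−mL=-1740/177641 → turn -1·90°
n=5: pose=(8,-6,E); sL=12/49, sR=4/15; mL=106/735, mR=-8/735; mL+mR=2/15 → advance +1; mR−mL=-38/245 → turn -1·90°
n=6: pose=(9,-6,S); sL=24/109, sR=120/377; mL=8556/41093, mR=-2016/41093; mL+mR=60/377 → advance +1; mR−mL=-10572/41093 → turn -1·90°

0 120/349 120/509 11340/177641 9600/177641 8 -7 N
1 12/49 4/15 106/735 -8/735 8 -6 E
2 24/109 120/377 8556/41093 -2016/41093 9 -6 S
3 30/101 30/109 1395/11009 120/11009 9 -7 W
4 120/349 120/509 11340/177641 9600/177641 8 -7 N
5 12/49 4/15 106/735 -8/735 8 -6 E
6 24/109 120/377 8556/41093 -2016/41093 9 -6 S
final 9 -7 W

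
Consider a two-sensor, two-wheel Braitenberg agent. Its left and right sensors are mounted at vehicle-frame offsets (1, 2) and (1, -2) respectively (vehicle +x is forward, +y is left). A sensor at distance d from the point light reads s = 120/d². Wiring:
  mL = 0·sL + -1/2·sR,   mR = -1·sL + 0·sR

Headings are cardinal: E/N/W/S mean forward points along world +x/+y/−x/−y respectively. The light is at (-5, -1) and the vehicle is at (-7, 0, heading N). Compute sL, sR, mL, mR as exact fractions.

6 30 -15 -6

left sensor world pos  = (-9, 1); dL² = 20
right sensor world pos = (-5, 1); dR² = 4
sL = 120/20 = 6
sR = 120/4 = 30
mL = 0·sL + -1/2·sR = -15
mR = -1·sL + 0·sR = -6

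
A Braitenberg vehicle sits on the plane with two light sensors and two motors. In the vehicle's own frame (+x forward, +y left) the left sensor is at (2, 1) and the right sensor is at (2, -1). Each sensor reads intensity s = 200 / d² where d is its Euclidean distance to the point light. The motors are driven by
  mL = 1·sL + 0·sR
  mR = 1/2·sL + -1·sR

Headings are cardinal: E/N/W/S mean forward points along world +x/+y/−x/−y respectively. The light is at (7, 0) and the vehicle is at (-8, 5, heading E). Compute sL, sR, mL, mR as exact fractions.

left sensor world pos  = (-6, 6); dL² = 205
right sensor world pos = (-6, 4); dR² = 185
sL = 200/205 = 40/41
sR = 200/185 = 40/37
mL = 1·sL + 0·sR = 40/41
mR = 1/2·sL + -1·sR = -900/1517

40/41 40/37 40/41 -900/1517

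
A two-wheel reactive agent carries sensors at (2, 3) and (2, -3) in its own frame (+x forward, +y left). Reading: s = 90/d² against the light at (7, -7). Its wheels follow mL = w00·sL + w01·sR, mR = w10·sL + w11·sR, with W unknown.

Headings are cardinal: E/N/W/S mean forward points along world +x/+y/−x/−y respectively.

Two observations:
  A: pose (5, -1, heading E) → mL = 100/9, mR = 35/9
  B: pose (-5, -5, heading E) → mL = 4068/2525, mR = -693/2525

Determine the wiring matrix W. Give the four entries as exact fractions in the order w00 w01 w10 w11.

1 1 -1 1/2

obs A: pose=(5,-1,E) → sL=10/9, sR=10, mL=100/9, mR=35/9
obs B: pose=(-5,-5,E) → sL=18/25, sR=90/101, mL=4068/2525, mR=-693/2525
sensor matrix S = [[10/9, 10], [18/25, 90/101]]; det S = -3136/505
solve [mL_A; mL_B] = S·[w00; w01] and [mR_A; mR_B] = S·[w10; w11]:
  w00 = 1, w01 = 1, w10 = -1, w11 = 1/2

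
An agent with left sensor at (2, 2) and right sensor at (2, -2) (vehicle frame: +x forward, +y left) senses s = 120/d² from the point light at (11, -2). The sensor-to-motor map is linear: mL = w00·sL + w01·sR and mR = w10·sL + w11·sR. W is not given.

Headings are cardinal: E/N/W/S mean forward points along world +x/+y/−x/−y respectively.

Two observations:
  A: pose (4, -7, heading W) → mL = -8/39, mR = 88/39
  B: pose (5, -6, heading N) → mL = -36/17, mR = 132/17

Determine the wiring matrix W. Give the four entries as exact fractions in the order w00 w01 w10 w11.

obs A: pose=(4,-7,W) → sL=12/13, sR=4/3, mL=-8/39, mR=88/39
obs B: pose=(5,-6,N) → sL=30/17, sR=6, mL=-36/17, mR=132/17
sensor matrix S = [[12/13, 4/3], [30/17, 6]]; det S = 704/221
solve [mL_A; mL_B] = S·[w00; w01] and [mR_A; mR_B] = S·[w10; w11]:
  w00 = 1/2, w01 = -1/2, w10 = 1, w11 = 1

1/2 -1/2 1 1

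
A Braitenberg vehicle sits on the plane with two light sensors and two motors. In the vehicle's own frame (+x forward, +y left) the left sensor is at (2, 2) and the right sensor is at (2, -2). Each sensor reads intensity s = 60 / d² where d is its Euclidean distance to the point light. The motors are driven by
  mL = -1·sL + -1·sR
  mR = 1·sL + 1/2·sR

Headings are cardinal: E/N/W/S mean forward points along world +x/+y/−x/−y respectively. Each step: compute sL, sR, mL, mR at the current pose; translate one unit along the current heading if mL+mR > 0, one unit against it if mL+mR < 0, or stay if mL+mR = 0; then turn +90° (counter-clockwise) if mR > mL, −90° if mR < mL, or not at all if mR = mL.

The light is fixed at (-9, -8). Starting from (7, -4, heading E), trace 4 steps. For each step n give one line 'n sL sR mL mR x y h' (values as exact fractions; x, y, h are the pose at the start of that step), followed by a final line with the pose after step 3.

n=0: pose=(7,-4,E); sL=1/6, sR=15/82; mL=-43/123, mR=127/492; mL+mR=-15/164 → advance -1; mR−mL=299/492 → turn +1·90°
n=1: pose=(6,-4,N); sL=12/41, sR=12/65; mL=-1272/2665, mR=1026/2665; mL+mR=-6/65 → advance -1; mR−mL=2298/2665 → turn +1·90°
n=2: pose=(6,-5,W); sL=6/17, sR=30/97; mL=-1092/1649, mR=837/1649; mL+mR=-15/97 → advance -1; mR−mL=1929/1649 → turn +1·90°
n=3: pose=(7,-5,S); sL=12/65, sR=60/197; mL=-6264/12805, mR=4314/12805; mL+mR=-30/197 → advance -1; mR−mL=10578/12805 → turn +1·90°

0 1/6 15/82 -43/123 127/492 7 -4 E
1 12/41 12/65 -1272/2665 1026/2665 6 -4 N
2 6/17 30/97 -1092/1649 837/1649 6 -5 W
3 12/65 60/197 -6264/12805 4314/12805 7 -5 S
final 7 -4 E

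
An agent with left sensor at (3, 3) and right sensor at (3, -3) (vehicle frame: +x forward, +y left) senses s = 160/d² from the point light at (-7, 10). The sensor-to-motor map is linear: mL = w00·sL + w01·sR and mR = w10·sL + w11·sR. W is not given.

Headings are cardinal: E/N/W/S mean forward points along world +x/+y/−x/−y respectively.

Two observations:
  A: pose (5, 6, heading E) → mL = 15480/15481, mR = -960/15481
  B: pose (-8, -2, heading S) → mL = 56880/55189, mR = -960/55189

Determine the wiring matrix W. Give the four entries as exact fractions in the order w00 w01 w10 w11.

1 1/2 -1/2 1/2

obs A: pose=(5,6,E) → sL=80/113, sR=80/137, mL=15480/15481, mR=-960/15481
obs B: pose=(-8,-2,S) → sL=160/229, sR=160/241, mL=56880/55189, mR=-960/55189
sensor matrix S = [[80/113, 80/137], [160/229, 160/241]]; det S = 52992000/854380909
solve [mL_A; mL_B] = S·[w00; w01] and [mR_A; mR_B] = S·[w10; w11]:
  w00 = 1, w01 = 1/2, w10 = -1/2, w11 = 1/2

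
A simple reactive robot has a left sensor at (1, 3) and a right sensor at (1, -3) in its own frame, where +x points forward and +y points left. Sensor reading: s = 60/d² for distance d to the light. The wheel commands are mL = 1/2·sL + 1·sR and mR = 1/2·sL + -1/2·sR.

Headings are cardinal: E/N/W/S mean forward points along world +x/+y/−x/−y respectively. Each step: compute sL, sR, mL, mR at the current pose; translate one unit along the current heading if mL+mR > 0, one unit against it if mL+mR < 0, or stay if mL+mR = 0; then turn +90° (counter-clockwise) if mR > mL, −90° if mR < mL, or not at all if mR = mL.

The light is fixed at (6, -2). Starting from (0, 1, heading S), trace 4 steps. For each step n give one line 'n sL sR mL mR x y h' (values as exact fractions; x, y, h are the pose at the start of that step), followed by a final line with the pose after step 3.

0 60/13 12/17 666/221 432/221 0 1 S
1 6/5 30/37 261/185 36/185 0 0 W
2 60/109 12/5 1458/545 -504/545 -1 0 N
3 5/6 5/3 25/12 -5/12 -1 1 E
final 0 1 S

n=0: pose=(0,1,S); sL=60/13, sR=12/17; mL=666/221, mR=432/221; mL+mR=1098/221 → advance +1; mR−mL=-18/17 → turn -1·90°
n=1: pose=(0,0,W); sL=6/5, sR=30/37; mL=261/185, mR=36/185; mL+mR=297/185 → advance +1; mR−mL=-45/37 → turn -1·90°
n=2: pose=(-1,0,N); sL=60/109, sR=12/5; mL=1458/545, mR=-504/545; mL+mR=954/545 → advance +1; mR−mL=-18/5 → turn -1·90°
n=3: pose=(-1,1,E); sL=5/6, sR=5/3; mL=25/12, mR=-5/12; mL+mR=5/3 → advance +1; mR−mL=-5/2 → turn -1·90°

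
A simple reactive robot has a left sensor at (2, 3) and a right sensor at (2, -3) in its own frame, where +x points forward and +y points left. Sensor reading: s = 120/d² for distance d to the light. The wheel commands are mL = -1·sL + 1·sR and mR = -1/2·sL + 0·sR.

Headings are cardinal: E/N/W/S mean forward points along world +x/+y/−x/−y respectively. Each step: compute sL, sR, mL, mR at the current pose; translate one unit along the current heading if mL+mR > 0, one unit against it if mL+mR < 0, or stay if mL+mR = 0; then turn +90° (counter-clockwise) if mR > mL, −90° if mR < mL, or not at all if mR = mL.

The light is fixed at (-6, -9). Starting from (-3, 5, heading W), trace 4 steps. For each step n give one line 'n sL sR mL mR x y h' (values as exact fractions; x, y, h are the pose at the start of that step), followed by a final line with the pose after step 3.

n=0: pose=(-3,5,W); sL=60/61, sR=12/29; mL=-1008/1769, mR=-30/61; mL+mR=-1878/1769 → advance -1; mR−mL=138/1769 → turn +1·90°
n=1: pose=(-2,5,S); sL=120/193, sR=24/29; mL=1152/5597, mR=-60/193; mL+mR=-588/5597 → advance -1; mR−mL=-2892/5597 → turn -1·90°
n=2: pose=(-2,6,W); sL=30/37, sR=15/41; mL=-675/1517, mR=-15/37; mL+mR=-1290/1517 → advance -1; mR−mL=60/1517 → turn +1·90°
n=3: pose=(-1,6,S); sL=120/233, sR=120/173; mL=7200/40309, mR=-60/233; mL+mR=-3180/40309 → advance -1; mR−mL=-17580/40309 → turn -1·90°

0 60/61 12/29 -1008/1769 -30/61 -3 5 W
1 120/193 24/29 1152/5597 -60/193 -2 5 S
2 30/37 15/41 -675/1517 -15/37 -2 6 W
3 120/233 120/173 7200/40309 -60/233 -1 6 S
final -1 7 W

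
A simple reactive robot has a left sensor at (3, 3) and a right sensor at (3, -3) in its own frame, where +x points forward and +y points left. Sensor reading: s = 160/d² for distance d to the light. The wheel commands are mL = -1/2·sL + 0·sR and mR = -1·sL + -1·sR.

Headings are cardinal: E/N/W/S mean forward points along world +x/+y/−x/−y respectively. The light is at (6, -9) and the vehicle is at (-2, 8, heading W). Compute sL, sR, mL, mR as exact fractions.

160/317 160/521 -80/317 -134080/165157

left sensor world pos  = (-5, 5); dL² = 317
right sensor world pos = (-5, 11); dR² = 521
sL = 160/317 = 160/317
sR = 160/521 = 160/521
mL = -1/2·sL + 0·sR = -80/317
mR = -1·sL + -1·sR = -134080/165157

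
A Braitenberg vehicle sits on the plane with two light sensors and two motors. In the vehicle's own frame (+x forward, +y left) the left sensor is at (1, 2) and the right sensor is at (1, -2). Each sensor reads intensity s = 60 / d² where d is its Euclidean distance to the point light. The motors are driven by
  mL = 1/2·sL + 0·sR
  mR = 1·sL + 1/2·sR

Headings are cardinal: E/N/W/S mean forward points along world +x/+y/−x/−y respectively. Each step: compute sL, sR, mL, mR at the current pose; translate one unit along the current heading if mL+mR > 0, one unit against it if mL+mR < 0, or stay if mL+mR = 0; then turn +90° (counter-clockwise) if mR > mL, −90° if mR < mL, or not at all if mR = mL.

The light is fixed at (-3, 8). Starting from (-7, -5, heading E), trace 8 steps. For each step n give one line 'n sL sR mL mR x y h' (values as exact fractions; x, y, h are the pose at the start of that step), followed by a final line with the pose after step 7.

0 6/13 10/39 3/13 23/39 -7 -5 E
1 60/169 12/29 30/169 2754/4901 -6 -5 N
2 15/53 15/29 15/106 1665/3074 -6 -4 W
3 60/173 12/41 30/173 3498/7093 -7 -4 S
4 6/13 10/39 3/13 23/39 -7 -5 E
5 60/169 12/29 30/169 2754/4901 -6 -5 N
6 15/53 15/29 15/106 1665/3074 -6 -4 W
7 60/173 12/41 30/173 3498/7093 -7 -4 S
final -7 -5 E

n=0: pose=(-7,-5,E); sL=6/13, sR=10/39; mL=3/13, mR=23/39; mL+mR=32/39 → advance +1; mR−mL=14/39 → turn +1·90°
n=1: pose=(-6,-5,N); sL=60/169, sR=12/29; mL=30/169, mR=2754/4901; mL+mR=3624/4901 → advance +1; mR−mL=1884/4901 → turn +1·90°
n=2: pose=(-6,-4,W); sL=15/53, sR=15/29; mL=15/106, mR=1665/3074; mL+mR=1050/1537 → advance +1; mR−mL=615/1537 → turn +1·90°
n=3: pose=(-7,-4,S); sL=60/173, sR=12/41; mL=30/173, mR=3498/7093; mL+mR=4728/7093 → advance +1; mR−mL=2268/7093 → turn +1·90°
n=4: pose=(-7,-5,E); sL=6/13, sR=10/39; mL=3/13, mR=23/39; mL+mR=32/39 → advance +1; mR−mL=14/39 → turn +1·90°
n=5: pose=(-6,-5,N); sL=60/169, sR=12/29; mL=30/169, mR=2754/4901; mL+mR=3624/4901 → advance +1; mR−mL=1884/4901 → turn +1·90°
n=6: pose=(-6,-4,W); sL=15/53, sR=15/29; mL=15/106, mR=1665/3074; mL+mR=1050/1537 → advance +1; mR−mL=615/1537 → turn +1·90°
n=7: pose=(-7,-4,S); sL=60/173, sR=12/41; mL=30/173, mR=3498/7093; mL+mR=4728/7093 → advance +1; mR−mL=2268/7093 → turn +1·90°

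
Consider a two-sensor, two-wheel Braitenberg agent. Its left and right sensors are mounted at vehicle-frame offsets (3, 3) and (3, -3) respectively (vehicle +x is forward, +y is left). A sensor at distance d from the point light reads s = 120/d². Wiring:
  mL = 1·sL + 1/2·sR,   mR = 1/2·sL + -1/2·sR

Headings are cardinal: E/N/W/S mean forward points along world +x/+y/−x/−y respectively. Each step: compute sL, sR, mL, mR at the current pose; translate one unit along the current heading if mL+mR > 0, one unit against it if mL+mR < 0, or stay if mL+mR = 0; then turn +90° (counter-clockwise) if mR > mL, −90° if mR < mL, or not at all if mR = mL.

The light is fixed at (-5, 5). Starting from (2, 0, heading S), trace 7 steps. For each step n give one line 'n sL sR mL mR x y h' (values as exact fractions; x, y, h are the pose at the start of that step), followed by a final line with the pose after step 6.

0 30/41 3/2 243/164 -63/164 2 0 S
1 120/97 24/5 1764/485 -864/485 2 -1 W
2 20/3 4/3 22/3 8/3 1 -1 N
3 24/17 24/29 900/493 144/493 1 0 E
4 30/41 3/2 243/164 -63/164 2 0 S
5 120/97 24/5 1764/485 -864/485 2 -1 W
6 20/3 4/3 22/3 8/3 1 -1 N
final 1 0 E

n=0: pose=(2,0,S); sL=30/41, sR=3/2; mL=243/164, mR=-63/164; mL+mR=45/41 → advance +1; mR−mL=-153/82 → turn -1·90°
n=1: pose=(2,-1,W); sL=120/97, sR=24/5; mL=1764/485, mR=-864/485; mL+mR=180/97 → advance +1; mR−mL=-2628/485 → turn -1·90°
n=2: pose=(1,-1,N); sL=20/3, sR=4/3; mL=22/3, mR=8/3; mL+mR=10 → advance +1; mR−mL=-14/3 → turn -1·90°
n=3: pose=(1,0,E); sL=24/17, sR=24/29; mL=900/493, mR=144/493; mL+mR=36/17 → advance +1; mR−mL=-756/493 → turn -1·90°
n=4: pose=(2,0,S); sL=30/41, sR=3/2; mL=243/164, mR=-63/164; mL+mR=45/41 → advance +1; mR−mL=-153/82 → turn -1·90°
n=5: pose=(2,-1,W); sL=120/97, sR=24/5; mL=1764/485, mR=-864/485; mL+mR=180/97 → advance +1; mR−mL=-2628/485 → turn -1·90°
n=6: pose=(1,-1,N); sL=20/3, sR=4/3; mL=22/3, mR=8/3; mL+mR=10 → advance +1; mR−mL=-14/3 → turn -1·90°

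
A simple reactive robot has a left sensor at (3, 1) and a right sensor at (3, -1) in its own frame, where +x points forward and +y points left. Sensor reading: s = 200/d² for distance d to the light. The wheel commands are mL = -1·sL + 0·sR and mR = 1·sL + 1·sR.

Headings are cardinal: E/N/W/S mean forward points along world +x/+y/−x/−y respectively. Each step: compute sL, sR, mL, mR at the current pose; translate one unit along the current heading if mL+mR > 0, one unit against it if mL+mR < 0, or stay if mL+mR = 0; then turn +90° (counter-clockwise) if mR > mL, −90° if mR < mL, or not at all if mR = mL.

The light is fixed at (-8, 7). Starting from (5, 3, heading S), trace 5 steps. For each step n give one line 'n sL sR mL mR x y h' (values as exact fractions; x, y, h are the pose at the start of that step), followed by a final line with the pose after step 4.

n=0: pose=(5,3,S); sL=40/49, sR=200/193; mL=-40/49, mR=17520/9457; mL+mR=200/193 → advance +1; mR−mL=25240/9457 → turn +1·90°
n=1: pose=(5,2,E); sL=25/34, sR=50/73; mL=-25/34, mR=3525/2482; mL+mR=50/73 → advance +1; mR−mL=2675/1241 → turn +1·90°
n=2: pose=(6,2,N); sL=200/173, sR=200/229; mL=-200/173, mR=80400/39617; mL+mR=200/229 → advance +1; mR−mL=126200/39617 → turn +1·90°
n=3: pose=(6,3,W); sL=100/73, sR=20/13; mL=-100/73, mR=2760/949; mL+mR=20/13 → advance +1; mR−mL=4060/949 → turn +1·90°
n=4: pose=(5,3,S); sL=40/49, sR=200/193; mL=-40/49, mR=17520/9457; mL+mR=200/193 → advance +1; mR−mL=25240/9457 → turn +1·90°

0 40/49 200/193 -40/49 17520/9457 5 3 S
1 25/34 50/73 -25/34 3525/2482 5 2 E
2 200/173 200/229 -200/173 80400/39617 6 2 N
3 100/73 20/13 -100/73 2760/949 6 3 W
4 40/49 200/193 -40/49 17520/9457 5 3 S
final 5 2 E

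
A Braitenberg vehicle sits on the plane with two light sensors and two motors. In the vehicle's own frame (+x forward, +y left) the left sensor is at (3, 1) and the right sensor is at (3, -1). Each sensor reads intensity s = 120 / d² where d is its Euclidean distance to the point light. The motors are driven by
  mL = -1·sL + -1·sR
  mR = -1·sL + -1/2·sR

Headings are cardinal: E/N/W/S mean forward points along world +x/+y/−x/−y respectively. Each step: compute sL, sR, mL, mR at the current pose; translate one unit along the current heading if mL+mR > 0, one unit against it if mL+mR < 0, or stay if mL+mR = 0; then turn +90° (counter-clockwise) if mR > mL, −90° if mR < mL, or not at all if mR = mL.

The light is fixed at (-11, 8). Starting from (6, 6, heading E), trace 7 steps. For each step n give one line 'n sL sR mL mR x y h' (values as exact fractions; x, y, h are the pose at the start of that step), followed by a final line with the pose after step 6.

0 120/401 120/409 -97200/164009 -73140/164009 6 6 E
1 60/113 12/29 -3096/3277 -2418/3277 5 6 N
2 24/37 120/173 -8592/6401 -6372/6401 5 5 W
3 1/3 30/73 -163/219 -118/219 6 5 S
4 120/401 120/409 -97200/164009 -73140/164009 6 6 E
5 60/113 12/29 -3096/3277 -2418/3277 5 6 N
6 24/37 120/173 -8592/6401 -6372/6401 5 5 W
final 6 5 S

n=0: pose=(6,6,E); sL=120/401, sR=120/409; mL=-97200/164009, mR=-73140/164009; mL+mR=-170340/164009 → advance -1; mR−mL=60/409 → turn +1·90°
n=1: pose=(5,6,N); sL=60/113, sR=12/29; mL=-3096/3277, mR=-2418/3277; mL+mR=-5514/3277 → advance -1; mR−mL=6/29 → turn +1·90°
n=2: pose=(5,5,W); sL=24/37, sR=120/173; mL=-8592/6401, mR=-6372/6401; mL+mR=-14964/6401 → advance -1; mR−mL=60/173 → turn +1·90°
n=3: pose=(6,5,S); sL=1/3, sR=30/73; mL=-163/219, mR=-118/219; mL+mR=-281/219 → advance -1; mR−mL=15/73 → turn +1·90°
n=4: pose=(6,6,E); sL=120/401, sR=120/409; mL=-97200/164009, mR=-73140/164009; mL+mR=-170340/164009 → advance -1; mR−mL=60/409 → turn +1·90°
n=5: pose=(5,6,N); sL=60/113, sR=12/29; mL=-3096/3277, mR=-2418/3277; mL+mR=-5514/3277 → advance -1; mR−mL=6/29 → turn +1·90°
n=6: pose=(5,5,W); sL=24/37, sR=120/173; mL=-8592/6401, mR=-6372/6401; mL+mR=-14964/6401 → advance -1; mR−mL=60/173 → turn +1·90°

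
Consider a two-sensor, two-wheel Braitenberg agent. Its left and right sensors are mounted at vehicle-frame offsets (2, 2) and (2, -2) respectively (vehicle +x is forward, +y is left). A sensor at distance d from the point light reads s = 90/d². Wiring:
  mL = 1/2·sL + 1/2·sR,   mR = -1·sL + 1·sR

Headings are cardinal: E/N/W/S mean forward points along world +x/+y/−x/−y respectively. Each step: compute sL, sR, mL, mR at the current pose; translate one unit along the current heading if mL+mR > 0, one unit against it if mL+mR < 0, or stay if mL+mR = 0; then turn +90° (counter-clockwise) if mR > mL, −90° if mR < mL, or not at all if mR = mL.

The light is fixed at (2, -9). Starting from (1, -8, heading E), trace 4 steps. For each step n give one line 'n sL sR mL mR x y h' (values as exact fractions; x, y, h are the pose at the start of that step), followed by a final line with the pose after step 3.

0 9 45 27 36 1 -8 E
1 90/13 90/13 90/13 0 2 -8 N
2 9/2 45/2 27/2 18 2 -7 E
3 90/17 18/5 378/85 -144/85 3 -7 N
final 3 -6 E

n=0: pose=(1,-8,E); sL=9, sR=45; mL=27, mR=36; mL+mR=63 → advance +1; mR−mL=9 → turn +1·90°
n=1: pose=(2,-8,N); sL=90/13, sR=90/13; mL=90/13, mR=0; mL+mR=90/13 → advance +1; mR−mL=-90/13 → turn -1·90°
n=2: pose=(2,-7,E); sL=9/2, sR=45/2; mL=27/2, mR=18; mL+mR=63/2 → advance +1; mR−mL=9/2 → turn +1·90°
n=3: pose=(3,-7,N); sL=90/17, sR=18/5; mL=378/85, mR=-144/85; mL+mR=234/85 → advance +1; mR−mL=-522/85 → turn -1·90°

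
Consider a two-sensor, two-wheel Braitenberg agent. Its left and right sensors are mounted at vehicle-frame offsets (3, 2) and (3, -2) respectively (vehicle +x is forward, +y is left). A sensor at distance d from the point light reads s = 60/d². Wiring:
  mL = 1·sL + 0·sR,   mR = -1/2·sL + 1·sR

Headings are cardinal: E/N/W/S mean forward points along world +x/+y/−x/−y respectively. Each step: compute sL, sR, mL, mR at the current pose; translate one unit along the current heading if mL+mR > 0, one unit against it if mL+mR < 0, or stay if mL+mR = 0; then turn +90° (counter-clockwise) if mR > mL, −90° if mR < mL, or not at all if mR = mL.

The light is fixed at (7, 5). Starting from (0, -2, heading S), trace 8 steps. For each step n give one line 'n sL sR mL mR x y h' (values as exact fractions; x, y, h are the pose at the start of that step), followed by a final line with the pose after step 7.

n=0: pose=(0,-2,S); sL=12/25, sR=60/181; mL=12/25, mR=414/4525; mL+mR=2586/4525 → advance +1; mR−mL=-1758/4525 → turn -1·90°
n=1: pose=(0,-3,W); sL=3/10, sR=15/34; mL=3/10, mR=99/340; mL+mR=201/340 → advance +1; mR−mL=-3/340 → turn -1·90°
n=2: pose=(-1,-3,N); sL=12/25, sR=60/61; mL=12/25, mR=1134/1525; mL+mR=1866/1525 → advance +1; mR−mL=402/1525 → turn +1·90°
n=3: pose=(-1,-2,W); sL=30/101, sR=30/73; mL=30/101, mR=1935/7373; mL+mR=4125/7373 → advance +1; mR−mL=-255/7373 → turn -1·90°
n=4: pose=(-2,-2,N); sL=60/137, sR=12/13; mL=60/137, mR=1254/1781; mL+mR=2034/1781 → advance +1; mR−mL=474/1781 → turn +1·90°
n=5: pose=(-2,-1,W); sL=15/52, sR=3/8; mL=15/52, mR=3/13; mL+mR=27/52 → advance +1; mR−mL=-3/52 → turn -1·90°
n=6: pose=(-3,-1,N); sL=20/51, sR=60/73; mL=20/51, mR=2330/3723; mL+mR=3790/3723 → advance +1; mR−mL=290/1241 → turn +1·90°
n=7: pose=(-3,0,W); sL=30/109, sR=30/89; mL=30/109, mR=1935/9701; mL+mR=4605/9701 → advance +1; mR−mL=-735/9701 → turn -1·90°

0 12/25 60/181 12/25 414/4525 0 -2 S
1 3/10 15/34 3/10 99/340 0 -3 W
2 12/25 60/61 12/25 1134/1525 -1 -3 N
3 30/101 30/73 30/101 1935/7373 -1 -2 W
4 60/137 12/13 60/137 1254/1781 -2 -2 N
5 15/52 3/8 15/52 3/13 -2 -1 W
6 20/51 60/73 20/51 2330/3723 -3 -1 N
7 30/109 30/89 30/109 1935/9701 -3 0 W
final -4 0 N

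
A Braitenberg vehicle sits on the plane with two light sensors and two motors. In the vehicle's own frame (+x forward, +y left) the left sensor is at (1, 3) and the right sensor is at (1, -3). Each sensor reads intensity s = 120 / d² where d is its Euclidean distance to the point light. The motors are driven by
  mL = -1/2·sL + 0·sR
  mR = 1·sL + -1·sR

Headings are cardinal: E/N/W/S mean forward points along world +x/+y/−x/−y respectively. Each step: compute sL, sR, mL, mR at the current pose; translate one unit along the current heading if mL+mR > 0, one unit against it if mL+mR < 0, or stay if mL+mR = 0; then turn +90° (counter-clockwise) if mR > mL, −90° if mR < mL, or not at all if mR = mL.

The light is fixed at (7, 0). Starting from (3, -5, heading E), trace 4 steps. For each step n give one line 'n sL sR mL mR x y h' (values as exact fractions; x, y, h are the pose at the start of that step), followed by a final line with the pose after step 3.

0 120/13 120/73 -60/13 7200/949 3 -5 E
1 30/13 15/2 -15/13 -135/26 4 -5 N
2 120/13 24/17 -60/13 1728/221 4 -6 E
3 12/5 60/13 -6/5 -144/65 5 -6 N
final 5 -7 E

n=0: pose=(3,-5,E); sL=120/13, sR=120/73; mL=-60/13, mR=7200/949; mL+mR=2820/949 → advance +1; mR−mL=11580/949 → turn +1·90°
n=1: pose=(4,-5,N); sL=30/13, sR=15/2; mL=-15/13, mR=-135/26; mL+mR=-165/26 → advance -1; mR−mL=-105/26 → turn -1·90°
n=2: pose=(4,-6,E); sL=120/13, sR=24/17; mL=-60/13, mR=1728/221; mL+mR=708/221 → advance +1; mR−mL=2748/221 → turn +1·90°
n=3: pose=(5,-6,N); sL=12/5, sR=60/13; mL=-6/5, mR=-144/65; mL+mR=-222/65 → advance -1; mR−mL=-66/65 → turn -1·90°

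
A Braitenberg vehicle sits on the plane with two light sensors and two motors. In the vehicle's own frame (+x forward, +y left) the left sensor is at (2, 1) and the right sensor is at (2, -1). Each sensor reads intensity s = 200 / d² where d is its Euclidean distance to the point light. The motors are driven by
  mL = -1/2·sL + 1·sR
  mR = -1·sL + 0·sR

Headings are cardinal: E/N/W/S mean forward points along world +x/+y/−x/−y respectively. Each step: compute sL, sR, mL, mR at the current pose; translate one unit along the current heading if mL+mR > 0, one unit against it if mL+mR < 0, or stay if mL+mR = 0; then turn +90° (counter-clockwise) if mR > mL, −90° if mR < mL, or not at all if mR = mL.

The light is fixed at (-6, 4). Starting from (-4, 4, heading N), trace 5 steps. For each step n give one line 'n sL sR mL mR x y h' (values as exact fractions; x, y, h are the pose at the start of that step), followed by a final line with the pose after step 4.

n=0: pose=(-4,4,N); sL=40, sR=200/13; mL=-60/13, mR=-40; mL+mR=-580/13 → advance -1; mR−mL=-460/13 → turn -1·90°
n=1: pose=(-4,3,E); sL=25/2, sR=10; mL=15/4, mR=-25/2; mL+mR=-35/4 → advance -1; mR−mL=-65/4 → turn -1·90°
n=2: pose=(-5,3,S); sL=200/13, sR=200/9; mL=1700/117, mR=-200/13; mL+mR=-100/117 → advance -1; mR−mL=-3500/117 → turn -1·90°
n=3: pose=(-5,4,W); sL=100, sR=100; mL=50, mR=-100; mL+mR=-50 → advance -1; mR−mL=-150 → turn -1·90°
n=4: pose=(-4,4,N); sL=40, sR=200/13; mL=-60/13, mR=-40; mL+mR=-580/13 → advance -1; mR−mL=-460/13 → turn -1·90°

0 40 200/13 -60/13 -40 -4 4 N
1 25/2 10 15/4 -25/2 -4 3 E
2 200/13 200/9 1700/117 -200/13 -5 3 S
3 100 100 50 -100 -5 4 W
4 40 200/13 -60/13 -40 -4 4 N
final -4 3 E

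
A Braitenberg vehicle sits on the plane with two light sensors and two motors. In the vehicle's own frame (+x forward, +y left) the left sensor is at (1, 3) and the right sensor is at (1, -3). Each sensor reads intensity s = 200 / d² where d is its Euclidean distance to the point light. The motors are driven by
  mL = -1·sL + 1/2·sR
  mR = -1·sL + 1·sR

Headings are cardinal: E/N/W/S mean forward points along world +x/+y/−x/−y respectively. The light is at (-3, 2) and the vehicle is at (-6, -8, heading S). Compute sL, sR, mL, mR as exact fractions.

left sensor world pos  = (-3, -9); dL² = 121
right sensor world pos = (-9, -9); dR² = 157
sL = 200/121 = 200/121
sR = 200/157 = 200/157
mL = -1·sL + 1/2·sR = -19300/18997
mR = -1·sL + 1·sR = -7200/18997

200/121 200/157 -19300/18997 -7200/18997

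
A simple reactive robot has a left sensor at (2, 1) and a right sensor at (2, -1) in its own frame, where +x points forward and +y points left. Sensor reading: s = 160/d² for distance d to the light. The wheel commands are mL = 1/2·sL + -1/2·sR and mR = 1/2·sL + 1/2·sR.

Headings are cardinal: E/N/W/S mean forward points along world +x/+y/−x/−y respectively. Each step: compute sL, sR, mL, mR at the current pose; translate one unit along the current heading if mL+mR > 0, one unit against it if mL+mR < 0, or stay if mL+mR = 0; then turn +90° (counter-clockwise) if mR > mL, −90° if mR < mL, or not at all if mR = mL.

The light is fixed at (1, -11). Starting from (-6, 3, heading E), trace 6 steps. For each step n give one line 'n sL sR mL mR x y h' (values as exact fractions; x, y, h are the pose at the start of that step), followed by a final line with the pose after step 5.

0 16/25 80/97 -224/2425 1776/2425 -6 3 E
1 32/61 160/281 -384/17141 9376/17141 -5 3 N
2 8/13 1/2 3/52 29/52 -5 4 W
3 32/41 160/233 448/9553 7008/9553 -6 4 S
4 16/25 80/97 -224/2425 1776/2425 -6 3 E
5 32/61 160/281 -384/17141 9376/17141 -5 3 N
final -5 4 W

n=0: pose=(-6,3,E); sL=16/25, sR=80/97; mL=-224/2425, mR=1776/2425; mL+mR=16/25 → advance +1; mR−mL=80/97 → turn +1·90°
n=1: pose=(-5,3,N); sL=32/61, sR=160/281; mL=-384/17141, mR=9376/17141; mL+mR=32/61 → advance +1; mR−mL=160/281 → turn +1·90°
n=2: pose=(-5,4,W); sL=8/13, sR=1/2; mL=3/52, mR=29/52; mL+mR=8/13 → advance +1; mR−mL=1/2 → turn +1·90°
n=3: pose=(-6,4,S); sL=32/41, sR=160/233; mL=448/9553, mR=7008/9553; mL+mR=32/41 → advance +1; mR−mL=160/233 → turn +1·90°
n=4: pose=(-6,3,E); sL=16/25, sR=80/97; mL=-224/2425, mR=1776/2425; mL+mR=16/25 → advance +1; mR−mL=80/97 → turn +1·90°
n=5: pose=(-5,3,N); sL=32/61, sR=160/281; mL=-384/17141, mR=9376/17141; mL+mR=32/61 → advance +1; mR−mL=160/281 → turn +1·90°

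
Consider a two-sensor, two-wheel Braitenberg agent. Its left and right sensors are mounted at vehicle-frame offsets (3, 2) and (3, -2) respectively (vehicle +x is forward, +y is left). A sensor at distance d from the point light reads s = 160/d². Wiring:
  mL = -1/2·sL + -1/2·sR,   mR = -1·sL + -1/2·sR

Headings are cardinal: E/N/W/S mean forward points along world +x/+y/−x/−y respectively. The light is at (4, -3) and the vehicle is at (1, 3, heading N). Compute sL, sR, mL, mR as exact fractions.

left sensor world pos  = (-1, 6); dL² = 106
right sensor world pos = (3, 6); dR² = 82
sL = 160/106 = 80/53
sR = 160/82 = 80/41
mL = -1/2·sL + -1/2·sR = -3760/2173
mR = -1·sL + -1/2·sR = -5400/2173

80/53 80/41 -3760/2173 -5400/2173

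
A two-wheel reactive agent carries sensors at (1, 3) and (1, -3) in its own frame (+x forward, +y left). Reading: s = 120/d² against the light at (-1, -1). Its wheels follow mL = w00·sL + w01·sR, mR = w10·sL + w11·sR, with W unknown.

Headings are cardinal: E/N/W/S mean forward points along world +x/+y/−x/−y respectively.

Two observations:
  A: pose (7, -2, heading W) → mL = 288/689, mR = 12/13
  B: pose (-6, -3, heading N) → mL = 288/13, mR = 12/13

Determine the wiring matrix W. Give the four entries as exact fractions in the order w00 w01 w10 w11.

obs A: pose=(7,-2,W) → sL=24/13, sR=120/53, mL=288/689, mR=12/13
obs B: pose=(-6,-3,N) → sL=24/13, sR=24, mL=288/13, mR=12/13
sensor matrix S = [[24/13, 120/53], [24/13, 24]]; det S = 27648/689
solve [mL_A; mL_B] = S·[w00; w01] and [mR_A; mR_B] = S·[w10; w11]:
  w00 = -1, w01 = 1, w10 = 1/2, w11 = 0

-1 1 1/2 0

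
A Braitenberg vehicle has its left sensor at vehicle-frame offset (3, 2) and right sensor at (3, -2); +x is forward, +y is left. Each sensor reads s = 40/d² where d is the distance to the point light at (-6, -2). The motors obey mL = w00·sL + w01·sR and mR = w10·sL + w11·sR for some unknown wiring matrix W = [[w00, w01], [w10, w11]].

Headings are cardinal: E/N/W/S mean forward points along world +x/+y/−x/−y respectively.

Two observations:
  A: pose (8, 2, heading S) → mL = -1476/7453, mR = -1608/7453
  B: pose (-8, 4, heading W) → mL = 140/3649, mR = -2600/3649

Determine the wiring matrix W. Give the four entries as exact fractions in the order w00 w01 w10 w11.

1/2 -1 -1/2 -1/2

obs A: pose=(8,2,S) → sL=40/257, sR=8/29, mL=-1476/7453, mR=-1608/7453
obs B: pose=(-8,4,W) → sL=40/41, sR=40/89, mL=140/3649, mR=-2600/3649
sensor matrix S = [[40/257, 8/29], [40/41, 40/89]]; det S = -5416960/27195997
solve [mL_A; mL_B] = S·[w00; w01] and [mR_A; mR_B] = S·[w10; w11]:
  w00 = 1/2, w01 = -1, w10 = -1/2, w11 = -1/2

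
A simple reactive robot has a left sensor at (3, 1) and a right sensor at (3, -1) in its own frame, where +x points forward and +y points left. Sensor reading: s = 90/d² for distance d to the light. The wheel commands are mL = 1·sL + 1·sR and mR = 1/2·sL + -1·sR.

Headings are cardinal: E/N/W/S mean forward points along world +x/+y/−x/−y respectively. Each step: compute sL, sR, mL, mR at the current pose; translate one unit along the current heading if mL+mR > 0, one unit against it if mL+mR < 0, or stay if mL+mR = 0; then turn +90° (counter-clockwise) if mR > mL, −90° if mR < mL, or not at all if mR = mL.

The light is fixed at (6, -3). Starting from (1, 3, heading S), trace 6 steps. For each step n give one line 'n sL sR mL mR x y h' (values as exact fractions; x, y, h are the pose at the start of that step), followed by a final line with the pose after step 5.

0 18/5 2 28/5 -1/5 1 3 S
1 9/8 9/10 81/40 -27/80 1 2 W
2 90/113 90/89 18180/10057 -6165/10057 0 2 N
3 45/29 45/17 2070/493 -1845/986 0 3 E
4 18/5 2 28/5 -1/5 1 3 S
5 9/8 9/10 81/40 -27/80 1 2 W
final 0 2 N

n=0: pose=(1,3,S); sL=18/5, sR=2; mL=28/5, mR=-1/5; mL+mR=27/5 → advance +1; mR−mL=-29/5 → turn -1·90°
n=1: pose=(1,2,W); sL=9/8, sR=9/10; mL=81/40, mR=-27/80; mL+mR=27/16 → advance +1; mR−mL=-189/80 → turn -1·90°
n=2: pose=(0,2,N); sL=90/113, sR=90/89; mL=18180/10057, mR=-6165/10057; mL+mR=135/113 → advance +1; mR−mL=-24345/10057 → turn -1·90°
n=3: pose=(0,3,E); sL=45/29, sR=45/17; mL=2070/493, mR=-1845/986; mL+mR=135/58 → advance +1; mR−mL=-5985/986 → turn -1·90°
n=4: pose=(1,3,S); sL=18/5, sR=2; mL=28/5, mR=-1/5; mL+mR=27/5 → advance +1; mR−mL=-29/5 → turn -1·90°
n=5: pose=(1,2,W); sL=9/8, sR=9/10; mL=81/40, mR=-27/80; mL+mR=27/16 → advance +1; mR−mL=-189/80 → turn -1·90°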